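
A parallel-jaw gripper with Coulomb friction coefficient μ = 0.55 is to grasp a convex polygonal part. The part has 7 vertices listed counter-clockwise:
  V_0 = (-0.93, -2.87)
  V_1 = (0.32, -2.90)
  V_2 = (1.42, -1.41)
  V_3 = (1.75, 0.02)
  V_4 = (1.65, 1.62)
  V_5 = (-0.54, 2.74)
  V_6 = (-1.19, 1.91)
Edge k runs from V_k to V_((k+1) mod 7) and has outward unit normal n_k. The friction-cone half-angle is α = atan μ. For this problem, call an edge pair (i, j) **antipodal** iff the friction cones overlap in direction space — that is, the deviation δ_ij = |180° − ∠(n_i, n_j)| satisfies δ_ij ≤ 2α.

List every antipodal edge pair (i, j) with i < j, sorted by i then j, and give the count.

count = 8; pairs: (0,4), (0,5), (1,5), (1,6), (2,5), (2,6), (3,5), (3,6)

α = atan 0.55 = 28.81°;  2α = 57.62°
n_0 = (-0.0240, -0.9997)
n_1 = (+0.8045, -0.5939)
n_2 = (+0.9744, -0.2249)
n_3 = (+0.9981, +0.0624)
n_4 = (+0.4553, +0.8903)
n_5 = (-0.7873, +0.6166)
n_6 = (-0.9985, -0.0543)
  (0,1): δ = 125.06°  ·
  (0,2): δ = 101.62°  ·
  (0,3): δ = 85.05°  ·
  (0,4): δ = 25.71°  ✓
  (0,5): δ = 53.31°  ✓
  (0,6): δ = 94.49°  ·
  (1,2): δ = 156.56°  ·
  (1,3): δ = 139.99°  ·
  (1,4): δ = 80.65°  ·
  (1,5): δ = 1.63°  ✓
  (1,6): δ = 39.55°  ✓
  (2,3): δ = 163.43°  ·
  (2,4): δ = 104.09°  ·
  (2,5): δ = 25.07°  ✓
  (2,6): δ = 16.11°  ✓
  (3,4): δ = 120.66°  ·
  (3,5): δ = 41.64°  ✓
  (3,6): δ = 0.46°  ✓
  (4,5): δ = 100.98°  ·
  (4,6): δ = 59.80°  ·
  (5,6): δ = 138.82°  ·
antipodal pairs: 8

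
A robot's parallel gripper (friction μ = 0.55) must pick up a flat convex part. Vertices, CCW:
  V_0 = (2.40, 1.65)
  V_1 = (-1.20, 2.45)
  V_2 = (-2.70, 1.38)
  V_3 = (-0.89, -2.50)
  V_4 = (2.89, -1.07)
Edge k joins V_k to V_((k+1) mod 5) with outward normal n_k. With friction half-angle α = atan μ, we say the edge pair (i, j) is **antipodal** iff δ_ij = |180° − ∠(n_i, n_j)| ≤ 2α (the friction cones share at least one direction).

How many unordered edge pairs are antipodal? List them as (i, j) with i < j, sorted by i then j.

α = atan 0.55 = 28.81°;  2α = 57.62°
n_0 = (+0.2169, +0.9762)
n_1 = (-0.5807, +0.8141)
n_2 = (-0.9062, -0.4228)
n_3 = (+0.3538, -0.9353)
n_4 = (+0.9842, +0.1773)
  (0,1): δ = 131.97°  ·
  (0,2): δ = 52.46°  ✓
  (0,3): δ = 33.25°  ✓
  (0,4): δ = 112.74°  ·
  (1,2): δ = 100.49°  ·
  (1,3): δ = 14.78°  ✓
  (1,4): δ = 64.71°  ·
  (2,3): δ = 94.29°  ·
  (2,4): δ = 14.80°  ✓
  (3,4): δ = 100.51°  ·
antipodal pairs: 4

count = 4; pairs: (0,2), (0,3), (1,3), (2,4)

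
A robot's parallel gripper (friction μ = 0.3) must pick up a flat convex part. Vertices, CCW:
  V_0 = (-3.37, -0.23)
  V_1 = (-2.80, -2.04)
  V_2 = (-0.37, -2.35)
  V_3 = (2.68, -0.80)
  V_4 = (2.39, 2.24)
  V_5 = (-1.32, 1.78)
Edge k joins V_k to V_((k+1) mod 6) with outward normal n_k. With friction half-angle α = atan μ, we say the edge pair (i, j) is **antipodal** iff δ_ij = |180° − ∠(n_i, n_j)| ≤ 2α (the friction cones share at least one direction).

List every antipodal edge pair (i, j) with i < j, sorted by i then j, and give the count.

count = 4; pairs: (0,3), (1,4), (2,4), (2,5)

α = atan 0.3 = 16.70°;  2α = 33.40°
n_0 = (-0.9538, -0.3004)
n_1 = (-0.1265, -0.9920)
n_2 = (+0.4530, -0.8915)
n_3 = (+0.9955, +0.0950)
n_4 = (-0.1230, +0.9924)
n_5 = (-0.7001, +0.7140)
  (0,1): δ = 114.75°  ·
  (0,2): δ = 80.54°  ·
  (0,3): δ = 12.03°  ✓
  (0,4): δ = 79.59°  ·
  (0,5): δ = 116.96°  ·
  (1,2): δ = 145.79°  ·
  (1,3): δ = 77.28°  ·
  (1,4): δ = 14.34°  ✓
  (1,5): δ = 51.71°  ·
  (2,3): δ = 111.49°  ·
  (2,4): δ = 19.87°  ✓
  (2,5): δ = 17.50°  ✓
  (3,4): δ = 88.38°  ·
  (3,5): δ = 51.01°  ·
  (4,5): δ = 142.63°  ·
antipodal pairs: 4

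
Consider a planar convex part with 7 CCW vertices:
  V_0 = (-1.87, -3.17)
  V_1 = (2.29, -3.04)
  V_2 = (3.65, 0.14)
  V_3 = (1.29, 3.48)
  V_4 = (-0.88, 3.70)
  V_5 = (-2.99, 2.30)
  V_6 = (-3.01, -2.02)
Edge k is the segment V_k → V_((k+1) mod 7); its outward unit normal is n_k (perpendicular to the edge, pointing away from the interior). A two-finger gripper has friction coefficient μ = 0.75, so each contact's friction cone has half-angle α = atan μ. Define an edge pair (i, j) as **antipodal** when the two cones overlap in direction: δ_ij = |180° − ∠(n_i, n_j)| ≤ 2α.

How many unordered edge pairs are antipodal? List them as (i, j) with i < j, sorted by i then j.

count = 10; pairs: (0,2), (0,3), (0,4), (1,3), (1,4), (1,5), (1,6), (2,5), (2,6), (3,6)

α = atan 0.75 = 36.87°;  2α = 73.74°
n_0 = (+0.0312, -0.9995)
n_1 = (+0.9194, -0.3932)
n_2 = (+0.8167, +0.5771)
n_3 = (+0.1009, +0.9949)
n_4 = (-0.5529, +0.8333)
n_5 = (-1.0000, +0.0046)
n_6 = (-0.7102, -0.7040)
  (0,1): δ = 114.94°  ·
  (0,2): δ = 56.55°  ✓
  (0,3): δ = 7.58°  ✓
  (0,4): δ = 31.77°  ✓
  (0,5): δ = 87.94°  ·
  (0,6): δ = 132.96°  ·
  (1,2): δ = 121.60°  ·
  (1,3): δ = 72.63°  ✓
  (1,4): δ = 33.28°  ✓
  (1,5): δ = 22.89°  ✓
  (1,6): δ = 67.90°  ✓
  (2,3): δ = 131.03°  ·
  (2,4): δ = 91.68°  ·
  (2,5): δ = 35.51°  ✓
  (2,6): δ = 9.51°  ✓
  (3,4): δ = 140.65°  ·
  (3,5): δ = 84.48°  ·
  (3,6): δ = 39.46°  ✓
  (4,5): δ = 123.83°  ·
  (4,6): δ = 78.81°  ·
  (5,6): δ = 134.98°  ·
antipodal pairs: 10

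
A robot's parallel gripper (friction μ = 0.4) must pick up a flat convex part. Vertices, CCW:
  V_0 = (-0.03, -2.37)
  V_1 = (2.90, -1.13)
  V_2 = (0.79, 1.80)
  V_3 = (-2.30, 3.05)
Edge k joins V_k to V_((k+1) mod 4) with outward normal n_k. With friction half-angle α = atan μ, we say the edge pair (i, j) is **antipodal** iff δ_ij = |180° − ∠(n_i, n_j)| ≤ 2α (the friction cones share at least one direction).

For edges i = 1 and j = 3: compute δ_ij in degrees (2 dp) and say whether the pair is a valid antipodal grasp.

α = atan 0.4 = 21.80°;  2α = 43.60°
edge 1: e_1 = (-2.11, +2.93);  n_1 = (+0.8115, +0.5844)
edge 3: e_3 = (+2.27, -5.42);  n_3 = (-0.9224, -0.3863)
∠(n_1, n_3) = 166.97°
δ = |180° − 166.97°| = 13.03°
13.03° ≤ 2α = 43.60°  →  valid

δ = 13.03°, valid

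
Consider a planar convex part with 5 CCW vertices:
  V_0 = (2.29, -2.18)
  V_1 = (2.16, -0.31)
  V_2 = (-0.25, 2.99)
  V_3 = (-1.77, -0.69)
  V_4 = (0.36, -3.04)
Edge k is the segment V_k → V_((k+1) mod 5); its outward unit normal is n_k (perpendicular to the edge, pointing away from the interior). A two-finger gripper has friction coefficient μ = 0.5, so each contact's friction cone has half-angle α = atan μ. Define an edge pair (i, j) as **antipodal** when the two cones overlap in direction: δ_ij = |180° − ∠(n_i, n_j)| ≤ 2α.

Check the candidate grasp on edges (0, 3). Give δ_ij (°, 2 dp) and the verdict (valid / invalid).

α = atan 0.5 = 26.57°;  2α = 53.13°
edge 0: e_0 = (-0.13, +1.87);  n_0 = (+0.9976, +0.0694)
edge 3: e_3 = (+2.13, -2.35);  n_3 = (-0.7409, -0.6716)
∠(n_0, n_3) = 141.79°
δ = |180° − 141.79°| = 38.21°
38.21° ≤ 2α = 53.13°  →  valid

δ = 38.21°, valid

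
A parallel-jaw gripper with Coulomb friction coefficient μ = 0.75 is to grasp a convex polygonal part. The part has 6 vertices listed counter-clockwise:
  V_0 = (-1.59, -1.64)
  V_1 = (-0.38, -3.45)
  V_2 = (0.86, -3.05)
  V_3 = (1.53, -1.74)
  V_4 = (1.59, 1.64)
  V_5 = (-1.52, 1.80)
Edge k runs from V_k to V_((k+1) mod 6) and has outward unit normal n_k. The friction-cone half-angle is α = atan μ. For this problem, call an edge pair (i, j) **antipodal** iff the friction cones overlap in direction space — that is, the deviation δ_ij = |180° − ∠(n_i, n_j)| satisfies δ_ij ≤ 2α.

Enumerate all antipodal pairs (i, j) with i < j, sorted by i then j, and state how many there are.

count = 8; pairs: (0,2), (0,3), (0,4), (1,4), (1,5), (2,4), (2,5), (3,5)

α = atan 0.75 = 36.87°;  2α = 73.74°
n_0 = (-0.8313, -0.5558)
n_1 = (+0.3070, -0.9517)
n_2 = (+0.8903, -0.4554)
n_3 = (+0.9998, -0.0177)
n_4 = (+0.0514, +0.9987)
n_5 = (-0.9998, +0.0203)
  (0,1): δ = 105.88°  ·
  (0,2): δ = 60.85°  ✓
  (0,3): δ = 34.78°  ✓
  (0,4): δ = 53.29°  ✓
  (0,5): δ = 145.07°  ·
  (1,2): δ = 134.97°  ·
  (1,3): δ = 108.90°  ·
  (1,4): δ = 20.82°  ✓
  (1,5): δ = 70.96°  ✓
  (2,3): δ = 153.93°  ·
  (2,4): δ = 65.86°  ✓
  (2,5): δ = 25.92°  ✓
  (3,4): δ = 91.93°  ·
  (3,5): δ = 0.15°  ✓
  (4,5): δ = 88.22°  ·
antipodal pairs: 8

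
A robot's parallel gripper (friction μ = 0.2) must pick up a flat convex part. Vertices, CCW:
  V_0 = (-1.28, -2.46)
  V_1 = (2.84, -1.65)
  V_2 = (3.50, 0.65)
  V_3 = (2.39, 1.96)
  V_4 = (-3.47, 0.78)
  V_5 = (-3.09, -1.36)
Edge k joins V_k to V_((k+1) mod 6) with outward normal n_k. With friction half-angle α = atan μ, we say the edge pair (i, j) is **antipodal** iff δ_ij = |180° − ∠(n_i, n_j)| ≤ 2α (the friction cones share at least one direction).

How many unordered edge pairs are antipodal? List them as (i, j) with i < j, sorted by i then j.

count = 2; pairs: (0,3), (2,5)

α = atan 0.2 = 11.31°;  2α = 22.62°
n_0 = (+0.1929, -0.9812)
n_1 = (+0.9612, -0.2758)
n_2 = (+0.7629, +0.6465)
n_3 = (-0.1974, +0.9803)
n_4 = (-0.9846, -0.1748)
n_5 = (-0.5193, -0.8546)
  (0,1): δ = 117.13°  ·
  (0,2): δ = 60.85°  ·
  (0,3): δ = 0.26°  ✓
  (0,4): δ = 88.95°  ·
  (0,5): δ = 137.59°  ·
  (1,2): δ = 123.71°  ·
  (1,3): δ = 62.60°  ·
  (1,4): δ = 26.08°  ·
  (1,5): δ = 74.72°  ·
  (2,3): δ = 118.89°  ·
  (2,4): δ = 30.21°  ·
  (2,5): δ = 18.44°  ✓
  (3,4): δ = 91.32°  ·
  (3,5): δ = 42.67°  ·
  (4,5): δ = 131.36°  ·
antipodal pairs: 2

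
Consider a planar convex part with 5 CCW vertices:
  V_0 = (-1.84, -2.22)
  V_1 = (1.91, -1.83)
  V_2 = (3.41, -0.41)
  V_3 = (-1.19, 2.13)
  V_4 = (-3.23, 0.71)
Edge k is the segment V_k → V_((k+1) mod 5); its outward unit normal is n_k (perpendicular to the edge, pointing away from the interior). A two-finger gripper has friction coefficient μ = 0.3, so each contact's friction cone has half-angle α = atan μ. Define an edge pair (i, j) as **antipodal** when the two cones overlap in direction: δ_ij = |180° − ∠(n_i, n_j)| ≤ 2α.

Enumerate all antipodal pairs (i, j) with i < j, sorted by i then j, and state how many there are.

α = atan 0.3 = 16.70°;  2α = 33.40°
n_0 = (+0.1034, -0.9946)
n_1 = (+0.6875, -0.7262)
n_2 = (+0.4834, +0.8754)
n_3 = (-0.5713, +0.8207)
n_4 = (-0.9035, -0.4286)
  (0,1): δ = 142.51°  ·
  (0,2): δ = 34.84°  ·
  (0,3): δ = 28.90°  ✓
  (0,4): δ = 109.44°  ·
  (1,2): δ = 72.34°  ·
  (1,3): δ = 8.59°  ✓
  (1,4): δ = 71.95°  ·
  (2,3): δ = 116.25°  ·
  (2,4): δ = 35.71°  ·
  (3,4): δ = 99.46°  ·
antipodal pairs: 2

count = 2; pairs: (0,3), (1,3)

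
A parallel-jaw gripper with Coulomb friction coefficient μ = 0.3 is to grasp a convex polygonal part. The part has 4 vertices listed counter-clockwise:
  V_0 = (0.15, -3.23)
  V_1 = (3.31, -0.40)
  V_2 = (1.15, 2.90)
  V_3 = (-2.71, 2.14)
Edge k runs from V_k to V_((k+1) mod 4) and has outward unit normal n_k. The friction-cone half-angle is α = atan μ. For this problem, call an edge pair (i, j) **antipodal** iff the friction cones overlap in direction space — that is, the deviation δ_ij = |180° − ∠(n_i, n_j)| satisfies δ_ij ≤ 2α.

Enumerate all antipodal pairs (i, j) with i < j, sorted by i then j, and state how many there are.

α = atan 0.3 = 16.70°;  2α = 33.40°
n_0 = (+0.6671, -0.7449)
n_1 = (+0.8367, +0.5477)
n_2 = (-0.1932, +0.9812)
n_3 = (-0.8826, -0.4701)
  (0,1): δ = 98.64°  ·
  (0,2): δ = 30.71°  ✓
  (0,3): δ = 76.19°  ·
  (1,2): δ = 112.07°  ·
  (1,3): δ = 5.17°  ✓
  (2,3): δ = 73.10°  ·
antipodal pairs: 2

count = 2; pairs: (0,2), (1,3)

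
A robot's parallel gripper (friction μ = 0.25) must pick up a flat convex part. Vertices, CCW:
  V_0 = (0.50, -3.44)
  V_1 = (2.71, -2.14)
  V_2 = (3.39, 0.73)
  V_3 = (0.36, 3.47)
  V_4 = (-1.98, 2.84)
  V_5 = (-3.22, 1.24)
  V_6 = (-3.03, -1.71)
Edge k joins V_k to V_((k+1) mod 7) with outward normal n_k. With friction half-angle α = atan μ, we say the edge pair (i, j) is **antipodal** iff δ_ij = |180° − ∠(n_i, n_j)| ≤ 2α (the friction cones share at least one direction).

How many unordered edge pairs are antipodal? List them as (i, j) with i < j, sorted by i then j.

count = 5; pairs: (0,3), (0,4), (1,4), (1,5), (2,6)

α = atan 0.25 = 14.04°;  2α = 28.07°
n_0 = (+0.5070, -0.8619)
n_1 = (+0.9731, -0.2306)
n_2 = (+0.6707, +0.7417)
n_3 = (-0.2600, +0.9656)
n_4 = (-0.7904, +0.6126)
n_5 = (-0.9979, -0.0643)
n_6 = (-0.4401, -0.8980)
  (0,1): δ = 133.80°  ·
  (0,2): δ = 72.59°  ·
  (0,3): δ = 15.40°  ✓
  (0,4): δ = 21.76°  ✓
  (0,5): δ = 63.22°  ·
  (0,6): δ = 123.43°  ·
  (1,2): δ = 118.79°  ·
  (1,3): δ = 61.60°  ·
  (1,4): δ = 24.45°  ✓
  (1,5): δ = 17.01°  ✓
  (1,6): δ = 77.22°  ·
  (2,3): δ = 122.81°  ·
  (2,4): δ = 85.65°  ·
  (2,5): δ = 44.19°  ·
  (2,6): δ = 16.01°  ✓
  (3,4): δ = 142.84°  ·
  (3,5): δ = 101.38°  ·
  (3,6): δ = 41.18°  ·
  (4,5): δ = 138.54°  ·
  (4,6): δ = 78.33°  ·
  (5,6): δ = 119.79°  ·
antipodal pairs: 5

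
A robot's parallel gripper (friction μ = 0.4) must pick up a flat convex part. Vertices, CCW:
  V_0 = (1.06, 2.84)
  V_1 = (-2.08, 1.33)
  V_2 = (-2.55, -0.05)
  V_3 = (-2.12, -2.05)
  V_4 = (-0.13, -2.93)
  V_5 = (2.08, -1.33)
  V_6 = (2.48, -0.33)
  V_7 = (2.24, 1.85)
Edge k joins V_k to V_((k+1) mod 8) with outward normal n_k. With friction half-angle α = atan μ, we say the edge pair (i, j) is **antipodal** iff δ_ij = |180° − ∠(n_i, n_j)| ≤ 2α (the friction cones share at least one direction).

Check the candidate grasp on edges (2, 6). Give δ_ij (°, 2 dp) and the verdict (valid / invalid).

α = atan 0.4 = 21.80°;  2α = 43.60°
edge 2: e_2 = (+0.43, -2.00);  n_2 = (-0.9777, -0.2102)
edge 6: e_6 = (-0.24, +2.18);  n_6 = (+0.9940, +0.1094)
∠(n_2, n_6) = 174.15°
δ = |180° − 174.15°| = 5.85°
5.85° ≤ 2α = 43.60°  →  valid

δ = 5.85°, valid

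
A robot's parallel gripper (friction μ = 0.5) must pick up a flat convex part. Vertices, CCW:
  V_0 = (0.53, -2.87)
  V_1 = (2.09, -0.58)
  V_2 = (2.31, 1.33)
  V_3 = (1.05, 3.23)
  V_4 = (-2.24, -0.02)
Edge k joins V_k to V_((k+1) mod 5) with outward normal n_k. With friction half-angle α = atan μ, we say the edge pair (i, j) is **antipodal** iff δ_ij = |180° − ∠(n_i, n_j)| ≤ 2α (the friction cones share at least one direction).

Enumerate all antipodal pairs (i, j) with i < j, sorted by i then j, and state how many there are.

α = atan 0.5 = 26.57°;  2α = 53.13°
n_0 = (+0.8265, -0.5630)
n_1 = (+0.9934, -0.1144)
n_2 = (+0.8334, +0.5527)
n_3 = (-0.7028, +0.7114)
n_4 = (-0.7171, -0.6970)
  (0,1): δ = 152.31°  ·
  (0,2): δ = 112.19°  ·
  (0,3): δ = 11.09°  ✓
  (0,4): δ = 78.45°  ·
  (1,2): δ = 139.88°  ·
  (1,3): δ = 38.78°  ✓
  (1,4): δ = 50.76°  ✓
  (2,3): δ = 78.90°  ·
  (2,4): δ = 10.63°  ✓
  (3,4): δ = 90.47°  ·
antipodal pairs: 4

count = 4; pairs: (0,3), (1,3), (1,4), (2,4)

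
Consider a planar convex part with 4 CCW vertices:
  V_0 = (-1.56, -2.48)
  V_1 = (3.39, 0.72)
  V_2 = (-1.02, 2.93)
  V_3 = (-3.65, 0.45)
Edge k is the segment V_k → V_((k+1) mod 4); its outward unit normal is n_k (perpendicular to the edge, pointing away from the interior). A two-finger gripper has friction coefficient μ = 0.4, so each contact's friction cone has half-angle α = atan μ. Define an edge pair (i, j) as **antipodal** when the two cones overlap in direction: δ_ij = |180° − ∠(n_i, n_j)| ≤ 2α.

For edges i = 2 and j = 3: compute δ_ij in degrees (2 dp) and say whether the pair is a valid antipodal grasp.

α = atan 0.4 = 21.80°;  2α = 43.60°
edge 2: e_2 = (-2.63, -2.48);  n_2 = (-0.6861, +0.7275)
edge 3: e_3 = (+2.09, -2.93);  n_3 = (-0.8141, -0.5807)
∠(n_2, n_3) = 82.18°
δ = |180° − 82.18°| = 97.82°
97.82° > 2α = 43.60°  →  invalid

δ = 97.82°, invalid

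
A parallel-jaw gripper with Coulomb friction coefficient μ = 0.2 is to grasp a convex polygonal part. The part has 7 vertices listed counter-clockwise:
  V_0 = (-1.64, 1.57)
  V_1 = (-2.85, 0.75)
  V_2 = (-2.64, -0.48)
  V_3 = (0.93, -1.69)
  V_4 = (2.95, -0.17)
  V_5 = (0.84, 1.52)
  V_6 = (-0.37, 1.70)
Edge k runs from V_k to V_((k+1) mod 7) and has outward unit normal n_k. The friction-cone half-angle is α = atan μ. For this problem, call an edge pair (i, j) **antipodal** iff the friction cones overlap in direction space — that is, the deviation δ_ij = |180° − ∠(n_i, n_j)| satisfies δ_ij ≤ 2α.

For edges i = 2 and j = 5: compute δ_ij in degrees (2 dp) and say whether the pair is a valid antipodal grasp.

δ = 10.26°, valid

α = atan 0.2 = 11.31°;  2α = 22.62°
edge 2: e_2 = (+3.57, -1.21);  n_2 = (-0.3210, -0.9471)
edge 5: e_5 = (-1.21, +0.18);  n_5 = (+0.1471, +0.9891)
∠(n_2, n_5) = 169.74°
δ = |180° − 169.74°| = 10.26°
10.26° ≤ 2α = 22.62°  →  valid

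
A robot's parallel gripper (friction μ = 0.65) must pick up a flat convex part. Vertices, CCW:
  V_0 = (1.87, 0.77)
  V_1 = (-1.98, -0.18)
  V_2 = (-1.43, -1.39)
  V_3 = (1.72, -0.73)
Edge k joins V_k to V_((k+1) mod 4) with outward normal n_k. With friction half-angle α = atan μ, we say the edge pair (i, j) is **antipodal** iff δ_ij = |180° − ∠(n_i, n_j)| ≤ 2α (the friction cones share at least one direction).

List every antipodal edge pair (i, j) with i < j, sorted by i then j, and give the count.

count = 2; pairs: (0,2), (1,3)

α = atan 0.65 = 33.02°;  2α = 66.05°
n_0 = (-0.2396, +0.9709)
n_1 = (-0.9104, -0.4138)
n_2 = (+0.2051, -0.9787)
n_3 = (+0.9950, -0.0995)
  (0,1): δ = 79.42°  ·
  (0,2): δ = 2.03°  ✓
  (0,3): δ = 70.43°  ·
  (1,2): δ = 102.61°  ·
  (1,3): δ = 30.15°  ✓
  (2,3): δ = 107.54°  ·
antipodal pairs: 2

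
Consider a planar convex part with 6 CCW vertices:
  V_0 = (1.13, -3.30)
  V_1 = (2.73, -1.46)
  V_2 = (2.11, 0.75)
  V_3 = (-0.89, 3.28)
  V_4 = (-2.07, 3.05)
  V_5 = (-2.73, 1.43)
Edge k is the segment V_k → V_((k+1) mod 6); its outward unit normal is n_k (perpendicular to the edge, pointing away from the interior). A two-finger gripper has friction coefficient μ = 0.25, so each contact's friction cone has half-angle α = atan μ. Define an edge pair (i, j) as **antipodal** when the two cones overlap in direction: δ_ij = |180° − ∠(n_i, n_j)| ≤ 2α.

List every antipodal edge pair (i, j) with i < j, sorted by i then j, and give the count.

α = atan 0.25 = 14.04°;  2α = 28.07°
n_0 = (+0.7546, -0.6562)
n_1 = (+0.9628, +0.2701)
n_2 = (+0.6447, +0.7644)
n_3 = (-0.1913, +0.9815)
n_4 = (-0.9261, +0.3773)
n_5 = (-0.7748, -0.6323)
  (0,1): δ = 123.32°  ·
  (0,2): δ = 89.13°  ·
  (0,3): δ = 37.96°  ·
  (0,4): δ = 18.84°  ✓
  (0,5): δ = 80.23°  ·
  (1,2): δ = 145.81°  ·
  (1,3): δ = 94.64°  ·
  (1,4): δ = 37.84°  ·
  (1,5): δ = 23.55°  ✓
  (2,3): δ = 128.83°  ·
  (2,4): δ = 72.02°  ·
  (2,5): δ = 10.64°  ✓
  (3,4): δ = 123.20°  ·
  (3,5): δ = 61.81°  ·
  (4,5): δ = 118.62°  ·
antipodal pairs: 3

count = 3; pairs: (0,4), (1,5), (2,5)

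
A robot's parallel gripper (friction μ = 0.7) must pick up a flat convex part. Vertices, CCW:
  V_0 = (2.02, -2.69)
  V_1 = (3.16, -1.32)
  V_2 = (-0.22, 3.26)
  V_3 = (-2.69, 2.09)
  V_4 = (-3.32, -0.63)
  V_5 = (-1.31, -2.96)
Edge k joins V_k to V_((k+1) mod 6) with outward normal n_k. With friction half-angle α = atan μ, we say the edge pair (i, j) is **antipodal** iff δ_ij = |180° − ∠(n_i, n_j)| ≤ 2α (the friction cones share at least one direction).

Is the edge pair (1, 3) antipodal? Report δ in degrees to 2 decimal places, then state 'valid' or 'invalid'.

α = atan 0.7 = 34.99°;  2α = 69.98°
edge 1: e_1 = (-3.38, +4.58);  n_1 = (+0.8046, +0.5938)
edge 3: e_3 = (-0.63, -2.72);  n_3 = (-0.9742, +0.2256)
∠(n_1, n_3) = 130.53°
δ = |180° − 130.53°| = 49.47°
49.47° ≤ 2α = 69.98°  →  valid

δ = 49.47°, valid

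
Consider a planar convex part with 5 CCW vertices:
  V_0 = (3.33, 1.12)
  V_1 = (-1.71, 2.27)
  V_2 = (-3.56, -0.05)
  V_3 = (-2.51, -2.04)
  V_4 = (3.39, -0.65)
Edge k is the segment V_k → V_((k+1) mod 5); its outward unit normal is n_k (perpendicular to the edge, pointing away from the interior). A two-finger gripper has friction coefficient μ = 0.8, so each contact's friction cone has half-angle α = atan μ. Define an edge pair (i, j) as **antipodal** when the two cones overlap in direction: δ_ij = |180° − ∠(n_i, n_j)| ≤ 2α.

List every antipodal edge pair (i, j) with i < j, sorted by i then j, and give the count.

α = atan 0.8 = 38.66°;  2α = 77.32°
n_0 = (+0.2225, +0.9749)
n_1 = (-0.7819, +0.6235)
n_2 = (-0.8844, -0.4667)
n_3 = (+0.2293, -0.9734)
n_4 = (+0.9994, +0.0339)
  (0,1): δ = 115.72°  ·
  (0,2): δ = 49.33°  ✓
  (0,3): δ = 26.11°  ✓
  (0,4): δ = 104.79°  ·
  (1,2): δ = 113.61°  ·
  (1,3): δ = 38.17°  ✓
  (1,4): δ = 40.51°  ✓
  (2,3): δ = 104.56°  ·
  (2,4): δ = 25.88°  ✓
  (3,4): δ = 101.32°  ·
antipodal pairs: 5

count = 5; pairs: (0,2), (0,3), (1,3), (1,4), (2,4)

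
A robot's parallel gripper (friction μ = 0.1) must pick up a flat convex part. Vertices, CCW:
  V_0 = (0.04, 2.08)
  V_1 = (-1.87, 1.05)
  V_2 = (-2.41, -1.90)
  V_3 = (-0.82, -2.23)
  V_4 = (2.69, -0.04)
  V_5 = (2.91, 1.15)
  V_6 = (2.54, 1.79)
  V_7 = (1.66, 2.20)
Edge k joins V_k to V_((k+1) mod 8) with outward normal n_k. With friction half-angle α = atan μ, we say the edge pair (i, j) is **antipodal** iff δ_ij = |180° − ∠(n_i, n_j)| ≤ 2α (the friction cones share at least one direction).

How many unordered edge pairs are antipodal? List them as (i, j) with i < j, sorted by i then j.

α = atan 0.1 = 5.71°;  2α = 11.42°
n_0 = (-0.4746, +0.8802)
n_1 = (-0.9837, +0.1801)
n_2 = (-0.2032, -0.9791)
n_3 = (+0.5293, -0.8484)
n_4 = (+0.9833, -0.1818)
n_5 = (+0.8657, +0.5005)
n_6 = (+0.4223, +0.9064)
n_7 = (-0.0739, +0.9973)
  (0,1): δ = 128.71°  ·
  (0,2): δ = 40.06°  ·
  (0,3): δ = 3.62°  ✓
  (0,4): δ = 51.19°  ·
  (0,5): δ = 91.70°  ·
  (0,6): δ = 126.68°  ·
  (0,7): δ = 155.90°  ·
  (1,2): δ = 91.35°  ·
  (1,3): δ = 47.67°  ·
  (1,4): δ = 0.10°  ✓
  (1,5): δ = 40.41°  ·
  (1,6): δ = 75.39°  ·
  (1,7): δ = 104.61°  ·
  (2,3): δ = 136.31°  ·
  (2,4): δ = 88.75°  ·
  (2,5): δ = 48.24°  ·
  (2,6): δ = 13.26°  ·
  (2,7): δ = 15.96°  ·
  (3,4): δ = 132.44°  ·
  (3,5): δ = 91.93°  ·
  (3,6): δ = 56.94°  ·
  (3,7): δ = 27.72°  ·
  (4,5): δ = 139.49°  ·
  (4,6): δ = 104.51°  ·
  (4,7): δ = 75.29°  ·
  (5,6): δ = 145.01°  ·
  (5,7): δ = 115.80°  ·
  (6,7): δ = 150.78°  ·
antipodal pairs: 2

count = 2; pairs: (0,3), (1,4)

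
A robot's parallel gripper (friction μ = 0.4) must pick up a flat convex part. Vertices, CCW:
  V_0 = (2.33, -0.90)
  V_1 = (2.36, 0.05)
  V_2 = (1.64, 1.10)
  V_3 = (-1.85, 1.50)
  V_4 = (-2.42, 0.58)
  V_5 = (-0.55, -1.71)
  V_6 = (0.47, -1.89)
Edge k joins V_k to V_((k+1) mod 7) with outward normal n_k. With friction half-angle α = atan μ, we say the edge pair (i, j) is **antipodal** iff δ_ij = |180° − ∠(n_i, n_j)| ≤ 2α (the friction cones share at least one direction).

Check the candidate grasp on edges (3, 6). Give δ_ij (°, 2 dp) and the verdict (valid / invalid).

α = atan 0.4 = 21.80°;  2α = 43.60°
edge 3: e_3 = (-0.57, -0.92);  n_3 = (-0.8501, +0.5267)
edge 6: e_6 = (+1.86, +0.99);  n_6 = (+0.4698, -0.8827)
∠(n_3, n_6) = 149.81°
δ = |180° − 149.81°| = 30.19°
30.19° ≤ 2α = 43.60°  →  valid

δ = 30.19°, valid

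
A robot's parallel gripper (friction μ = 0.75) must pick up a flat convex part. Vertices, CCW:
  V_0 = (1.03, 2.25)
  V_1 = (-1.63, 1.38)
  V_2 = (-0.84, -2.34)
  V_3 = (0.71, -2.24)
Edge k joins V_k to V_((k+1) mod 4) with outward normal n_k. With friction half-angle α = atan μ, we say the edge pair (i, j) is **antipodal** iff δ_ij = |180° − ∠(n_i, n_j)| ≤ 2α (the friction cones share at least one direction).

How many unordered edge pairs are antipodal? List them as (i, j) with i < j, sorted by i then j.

α = atan 0.75 = 36.87°;  2α = 73.74°
n_0 = (-0.3109, +0.9505)
n_1 = (-0.9782, -0.2077)
n_2 = (+0.0644, -0.9979)
n_3 = (+0.9975, -0.0711)
  (0,1): δ = 96.12°  ·
  (0,2): δ = 14.42°  ✓
  (0,3): δ = 67.81°  ✓
  (1,2): δ = 98.30°  ·
  (1,3): δ = 16.07°  ✓
  (2,3): δ = 97.77°  ·
antipodal pairs: 3

count = 3; pairs: (0,2), (0,3), (1,3)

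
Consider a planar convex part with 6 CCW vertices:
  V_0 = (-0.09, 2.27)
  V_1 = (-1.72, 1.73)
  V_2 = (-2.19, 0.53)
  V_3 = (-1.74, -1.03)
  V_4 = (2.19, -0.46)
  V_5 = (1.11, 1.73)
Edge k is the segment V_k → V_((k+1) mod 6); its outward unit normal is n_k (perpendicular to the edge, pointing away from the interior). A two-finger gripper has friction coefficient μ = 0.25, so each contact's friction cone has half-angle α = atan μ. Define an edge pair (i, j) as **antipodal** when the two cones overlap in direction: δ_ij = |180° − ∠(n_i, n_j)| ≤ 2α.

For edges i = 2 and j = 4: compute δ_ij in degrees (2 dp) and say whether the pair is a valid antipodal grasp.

α = atan 0.25 = 14.04°;  2α = 28.07°
edge 2: e_2 = (+0.45, -1.56);  n_2 = (-0.9608, -0.2772)
edge 4: e_4 = (-1.08, +2.19);  n_4 = (+0.8969, +0.4423)
∠(n_2, n_4) = 169.84°
δ = |180° − 169.84°| = 10.16°
10.16° ≤ 2α = 28.07°  →  valid

δ = 10.16°, valid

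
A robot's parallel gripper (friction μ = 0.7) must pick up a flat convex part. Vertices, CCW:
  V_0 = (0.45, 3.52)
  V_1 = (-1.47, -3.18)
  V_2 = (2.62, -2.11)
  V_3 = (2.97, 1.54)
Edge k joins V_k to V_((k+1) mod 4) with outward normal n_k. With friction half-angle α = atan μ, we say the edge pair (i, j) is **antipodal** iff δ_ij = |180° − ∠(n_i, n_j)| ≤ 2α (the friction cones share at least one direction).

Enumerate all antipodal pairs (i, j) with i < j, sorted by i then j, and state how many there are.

count = 4; pairs: (0,1), (0,2), (0,3), (1,3)

α = atan 0.7 = 34.99°;  2α = 69.98°
n_0 = (-0.9613, +0.2755)
n_1 = (+0.2531, -0.9674)
n_2 = (+0.9954, -0.0955)
n_3 = (+0.6178, +0.7863)
  (0,1): δ = 59.35°  ✓
  (0,2): δ = 10.51°  ✓
  (0,3): δ = 67.83°  ✓
  (1,2): δ = 110.14°  ·
  (1,3): δ = 52.82°  ✓
  (2,3): δ = 122.68°  ·
antipodal pairs: 4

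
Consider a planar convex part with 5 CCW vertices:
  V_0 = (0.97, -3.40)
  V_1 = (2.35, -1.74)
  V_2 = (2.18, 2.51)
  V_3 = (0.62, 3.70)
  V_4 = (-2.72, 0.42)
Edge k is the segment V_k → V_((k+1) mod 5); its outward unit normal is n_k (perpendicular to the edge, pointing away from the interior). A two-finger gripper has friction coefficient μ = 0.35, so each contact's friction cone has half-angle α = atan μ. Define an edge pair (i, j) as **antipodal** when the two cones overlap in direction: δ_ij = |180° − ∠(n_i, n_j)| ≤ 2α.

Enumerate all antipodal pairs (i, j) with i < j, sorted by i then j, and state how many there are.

α = atan 0.35 = 19.29°;  2α = 38.58°
n_0 = (+0.7690, -0.6393)
n_1 = (+0.9992, +0.0400)
n_2 = (+0.6065, +0.7951)
n_3 = (-0.7007, +0.7135)
n_4 = (-0.7192, -0.6948)
  (0,1): δ = 137.97°  ·
  (0,2): δ = 87.60°  ·
  (0,3): δ = 5.78°  ✓
  (0,4): δ = 83.75°  ·
  (1,2): δ = 129.63°  ·
  (1,3): δ = 47.81°  ·
  (1,4): δ = 41.72°  ·
  (2,3): δ = 98.18°  ·
  (2,4): δ = 8.65°  ✓
  (3,4): δ = 90.47°  ·
antipodal pairs: 2

count = 2; pairs: (0,3), (2,4)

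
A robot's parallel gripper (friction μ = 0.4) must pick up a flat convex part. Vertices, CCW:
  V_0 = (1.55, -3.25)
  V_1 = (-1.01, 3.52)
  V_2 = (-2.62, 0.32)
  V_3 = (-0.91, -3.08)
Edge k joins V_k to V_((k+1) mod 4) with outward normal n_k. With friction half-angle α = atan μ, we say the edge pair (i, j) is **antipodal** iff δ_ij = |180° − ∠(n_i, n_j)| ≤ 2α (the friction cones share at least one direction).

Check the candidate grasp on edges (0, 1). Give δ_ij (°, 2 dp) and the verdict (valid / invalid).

δ = 47.42°, invalid

α = atan 0.4 = 21.80°;  2α = 43.60°
edge 0: e_0 = (-2.56, +6.77);  n_0 = (+0.9354, +0.3537)
edge 1: e_1 = (-1.61, -3.20);  n_1 = (-0.8933, +0.4494)
∠(n_0, n_1) = 132.58°
δ = |180° − 132.58°| = 47.42°
47.42° > 2α = 43.60°  →  invalid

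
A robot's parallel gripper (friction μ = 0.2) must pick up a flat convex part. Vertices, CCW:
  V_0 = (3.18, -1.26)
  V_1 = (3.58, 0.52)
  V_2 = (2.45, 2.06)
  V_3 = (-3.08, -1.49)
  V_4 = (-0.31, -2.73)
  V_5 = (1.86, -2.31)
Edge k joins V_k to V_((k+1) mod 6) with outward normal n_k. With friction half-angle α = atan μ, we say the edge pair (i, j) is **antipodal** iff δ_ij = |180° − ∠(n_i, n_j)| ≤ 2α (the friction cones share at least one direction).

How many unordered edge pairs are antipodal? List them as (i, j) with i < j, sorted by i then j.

count = 2; pairs: (2,4), (2,5)

α = atan 0.2 = 11.31°;  2α = 22.62°
n_0 = (+0.9757, -0.2193)
n_1 = (+0.8062, +0.5916)
n_2 = (-0.5402, +0.8415)
n_3 = (-0.4086, -0.9127)
n_4 = (+0.1900, -0.9818)
n_5 = (+0.6225, -0.7826)
  (0,1): δ = 131.06°  ·
  (0,2): δ = 44.64°  ·
  (0,3): δ = 78.55°  ·
  (0,4): δ = 113.62°  ·
  (0,5): δ = 141.17°  ·
  (1,2): δ = 93.57°  ·
  (1,3): δ = 29.61°  ·
  (1,4): δ = 64.68°  ·
  (1,5): δ = 92.23°  ·
  (2,3): δ = 56.81°  ·
  (2,4): δ = 21.74°  ✓
  (2,5): δ = 5.80°  ✓
  (3,4): δ = 144.93°  ·
  (3,5): δ = 117.38°  ·
  (4,5): δ = 152.45°  ·
antipodal pairs: 2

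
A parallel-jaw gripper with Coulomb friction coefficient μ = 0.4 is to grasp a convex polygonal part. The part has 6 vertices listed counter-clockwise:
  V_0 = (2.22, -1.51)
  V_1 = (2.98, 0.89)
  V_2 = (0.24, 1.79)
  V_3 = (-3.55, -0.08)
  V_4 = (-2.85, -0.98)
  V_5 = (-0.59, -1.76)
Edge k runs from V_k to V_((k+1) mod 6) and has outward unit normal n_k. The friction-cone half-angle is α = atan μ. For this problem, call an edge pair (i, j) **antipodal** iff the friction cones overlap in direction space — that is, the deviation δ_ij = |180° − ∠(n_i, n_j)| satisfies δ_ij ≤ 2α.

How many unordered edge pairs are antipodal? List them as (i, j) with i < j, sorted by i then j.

α = atan 0.4 = 21.80°;  2α = 43.60°
n_0 = (+0.9533, -0.3019)
n_1 = (+0.3121, +0.9501)
n_2 = (-0.4425, +0.8968)
n_3 = (-0.7894, -0.6139)
n_4 = (-0.3262, -0.9453)
n_5 = (+0.0886, -0.9961)
  (0,1): δ = 90.61°  ·
  (0,2): δ = 46.17°  ·
  (0,3): δ = 55.45°  ·
  (0,4): δ = 88.53°  ·
  (0,5): δ = 112.66°  ·
  (1,2): δ = 135.55°  ·
  (1,3): δ = 33.94°  ✓
  (1,4): δ = 0.86°  ✓
  (1,5): δ = 23.27°  ✓
  (2,3): δ = 78.39°  ·
  (2,4): δ = 45.30°  ·
  (2,5): δ = 21.18°  ✓
  (3,4): δ = 146.92°  ·
  (3,5): δ = 122.79°  ·
  (4,5): δ = 155.87°  ·
antipodal pairs: 4

count = 4; pairs: (1,3), (1,4), (1,5), (2,5)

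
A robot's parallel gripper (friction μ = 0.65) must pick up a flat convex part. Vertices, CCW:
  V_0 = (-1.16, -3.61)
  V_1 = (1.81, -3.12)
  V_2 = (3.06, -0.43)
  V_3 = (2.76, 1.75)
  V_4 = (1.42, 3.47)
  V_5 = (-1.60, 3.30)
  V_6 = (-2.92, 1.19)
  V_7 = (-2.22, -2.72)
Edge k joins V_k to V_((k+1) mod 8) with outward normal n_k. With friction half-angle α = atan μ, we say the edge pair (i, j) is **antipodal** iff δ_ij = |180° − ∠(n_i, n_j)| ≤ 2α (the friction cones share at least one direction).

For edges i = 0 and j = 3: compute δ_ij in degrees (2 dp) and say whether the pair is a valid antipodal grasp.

α = atan 0.65 = 33.02°;  2α = 66.05°
edge 0: e_0 = (+2.97, +0.49);  n_0 = (+0.1628, -0.9867)
edge 3: e_3 = (-1.34, +1.72);  n_3 = (+0.7889, +0.6146)
∠(n_0, n_3) = 118.55°
δ = |180° − 118.55°| = 61.45°
61.45° ≤ 2α = 66.05°  →  valid

δ = 61.45°, valid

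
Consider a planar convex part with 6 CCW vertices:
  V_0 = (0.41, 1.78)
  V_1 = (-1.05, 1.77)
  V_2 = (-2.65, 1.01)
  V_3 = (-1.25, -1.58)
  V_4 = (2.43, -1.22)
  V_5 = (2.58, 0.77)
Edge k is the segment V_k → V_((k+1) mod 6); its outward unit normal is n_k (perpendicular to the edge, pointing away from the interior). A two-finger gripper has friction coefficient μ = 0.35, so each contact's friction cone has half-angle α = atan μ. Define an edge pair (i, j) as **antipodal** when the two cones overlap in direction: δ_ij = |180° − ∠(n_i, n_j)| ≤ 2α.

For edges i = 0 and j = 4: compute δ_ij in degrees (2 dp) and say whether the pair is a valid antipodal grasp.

δ = 85.30°, invalid

α = atan 0.35 = 19.29°;  2α = 38.58°
edge 0: e_0 = (-1.46, -0.01);  n_0 = (-0.0068, +1.0000)
edge 4: e_4 = (+0.15, +1.99);  n_4 = (+0.9972, -0.0752)
∠(n_0, n_4) = 94.70°
δ = |180° − 94.70°| = 85.30°
85.30° > 2α = 38.58°  →  invalid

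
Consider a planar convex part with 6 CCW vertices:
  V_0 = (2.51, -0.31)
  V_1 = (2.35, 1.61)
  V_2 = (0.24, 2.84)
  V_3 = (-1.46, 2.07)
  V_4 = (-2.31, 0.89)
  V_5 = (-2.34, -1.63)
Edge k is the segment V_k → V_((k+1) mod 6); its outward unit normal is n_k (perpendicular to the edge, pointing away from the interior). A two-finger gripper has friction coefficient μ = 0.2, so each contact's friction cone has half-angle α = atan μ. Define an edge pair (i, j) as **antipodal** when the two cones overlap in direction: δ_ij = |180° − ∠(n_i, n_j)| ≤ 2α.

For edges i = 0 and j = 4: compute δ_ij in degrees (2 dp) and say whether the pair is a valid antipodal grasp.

α = atan 0.2 = 11.31°;  2α = 22.62°
edge 0: e_0 = (-0.16, +1.92);  n_0 = (+0.9965, +0.0830)
edge 4: e_4 = (-0.03, -2.52);  n_4 = (-0.9999, +0.0119)
∠(n_0, n_4) = 174.55°
δ = |180° − 174.55°| = 5.45°
5.45° ≤ 2α = 22.62°  →  valid

δ = 5.45°, valid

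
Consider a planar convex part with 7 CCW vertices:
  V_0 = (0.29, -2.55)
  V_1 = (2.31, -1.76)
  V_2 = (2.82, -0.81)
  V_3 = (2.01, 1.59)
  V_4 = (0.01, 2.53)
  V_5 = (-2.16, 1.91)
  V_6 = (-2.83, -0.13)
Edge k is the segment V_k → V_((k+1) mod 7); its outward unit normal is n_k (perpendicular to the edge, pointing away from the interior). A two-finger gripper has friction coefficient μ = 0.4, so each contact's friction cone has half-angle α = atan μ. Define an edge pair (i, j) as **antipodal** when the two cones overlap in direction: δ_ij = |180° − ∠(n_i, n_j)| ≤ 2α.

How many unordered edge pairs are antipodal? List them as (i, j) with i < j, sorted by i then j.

α = atan 0.4 = 21.80°;  2α = 43.60°
n_0 = (+0.3642, -0.9313)
n_1 = (+0.8811, -0.4730)
n_2 = (+0.9475, +0.3198)
n_3 = (+0.4254, +0.9050)
n_4 = (-0.2747, +0.9615)
n_5 = (-0.9501, +0.3120)
n_6 = (-0.6129, -0.7902)
  (0,1): δ = 139.59°  ·
  (0,2): δ = 92.71°  ·
  (0,3): δ = 46.53°  ·
  (0,4): δ = 5.41°  ✓
  (0,5): δ = 50.46°  ·
  (0,6): δ = 120.84°  ·
  (1,2): δ = 133.12°  ·
  (1,3): δ = 86.94°  ·
  (1,4): δ = 45.83°  ·
  (1,5): δ = 10.05°  ✓
  (1,6): δ = 80.43°  ·
  (2,3): δ = 133.82°  ·
  (2,4): δ = 92.70°  ·
  (2,5): δ = 36.83°  ✓
  (2,6): δ = 33.55°  ✓
  (3,4): δ = 138.88°  ·
  (3,5): δ = 83.01°  ·
  (3,6): δ = 12.63°  ✓
  (4,5): δ = 124.13°  ·
  (4,6): δ = 53.74°  ·
  (5,6): δ = 109.62°  ·
antipodal pairs: 5

count = 5; pairs: (0,4), (1,5), (2,5), (2,6), (3,6)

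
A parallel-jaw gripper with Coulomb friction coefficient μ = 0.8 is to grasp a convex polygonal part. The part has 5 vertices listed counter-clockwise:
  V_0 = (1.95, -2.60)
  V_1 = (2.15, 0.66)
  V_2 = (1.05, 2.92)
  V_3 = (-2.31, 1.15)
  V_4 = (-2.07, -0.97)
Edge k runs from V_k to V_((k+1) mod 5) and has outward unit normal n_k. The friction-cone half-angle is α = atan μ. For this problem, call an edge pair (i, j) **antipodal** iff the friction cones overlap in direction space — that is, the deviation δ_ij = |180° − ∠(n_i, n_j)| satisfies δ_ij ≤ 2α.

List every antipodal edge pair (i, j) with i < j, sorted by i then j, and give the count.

α = atan 0.8 = 38.66°;  2α = 77.32°
n_0 = (+0.9981, -0.0612)
n_1 = (+0.8992, +0.4376)
n_2 = (-0.4661, +0.8847)
n_3 = (-0.9937, -0.1125)
n_4 = (-0.3758, -0.9267)
  (0,1): δ = 150.54°  ·
  (0,2): δ = 58.71°  ✓
  (0,3): δ = 9.97°  ✓
  (0,4): δ = 71.44°  ✓
  (1,2): δ = 88.17°  ·
  (1,3): δ = 19.49°  ✓
  (1,4): δ = 41.98°  ✓
  (2,3): δ = 111.32°  ·
  (2,4): δ = 49.85°  ✓
  (3,4): δ = 118.53°  ·
antipodal pairs: 6

count = 6; pairs: (0,2), (0,3), (0,4), (1,3), (1,4), (2,4)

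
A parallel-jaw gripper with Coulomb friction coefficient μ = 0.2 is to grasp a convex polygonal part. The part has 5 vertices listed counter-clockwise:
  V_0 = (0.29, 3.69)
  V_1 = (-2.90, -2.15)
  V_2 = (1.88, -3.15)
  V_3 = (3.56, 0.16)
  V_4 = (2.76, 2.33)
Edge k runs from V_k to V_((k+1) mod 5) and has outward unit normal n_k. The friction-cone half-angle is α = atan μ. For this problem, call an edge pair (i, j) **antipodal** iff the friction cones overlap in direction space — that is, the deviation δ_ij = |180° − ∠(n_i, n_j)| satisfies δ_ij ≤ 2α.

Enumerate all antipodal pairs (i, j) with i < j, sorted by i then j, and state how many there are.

α = atan 0.2 = 11.31°;  2α = 22.62°
n_0 = (-0.8776, +0.4794)
n_1 = (-0.2048, -0.9788)
n_2 = (+0.8917, -0.4526)
n_3 = (+0.9383, +0.3459)
n_4 = (+0.4823, +0.8760)
  (0,1): δ = 73.17°  ·
  (0,2): δ = 1.73°  ✓
  (0,3): δ = 48.88°  ·
  (0,4): δ = 89.81°  ·
  (1,2): δ = 105.09°  ·
  (1,3): δ = 57.95°  ·
  (1,4): δ = 17.02°  ✓
  (2,3): δ = 132.85°  ·
  (2,4): δ = 91.93°  ·
  (3,4): δ = 139.07°  ·
antipodal pairs: 2

count = 2; pairs: (0,2), (1,4)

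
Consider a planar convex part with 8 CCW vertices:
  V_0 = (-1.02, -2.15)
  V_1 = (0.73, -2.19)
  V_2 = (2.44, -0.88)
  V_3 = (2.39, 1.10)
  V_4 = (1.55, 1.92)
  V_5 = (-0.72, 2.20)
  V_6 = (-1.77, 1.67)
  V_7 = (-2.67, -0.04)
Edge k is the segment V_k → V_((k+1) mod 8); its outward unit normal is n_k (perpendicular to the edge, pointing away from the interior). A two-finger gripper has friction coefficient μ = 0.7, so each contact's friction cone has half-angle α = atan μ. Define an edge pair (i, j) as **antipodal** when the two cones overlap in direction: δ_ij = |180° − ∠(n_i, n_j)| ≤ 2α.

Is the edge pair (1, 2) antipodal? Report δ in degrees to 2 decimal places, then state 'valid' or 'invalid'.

δ = 126.01°, invalid

α = atan 0.7 = 34.99°;  2α = 69.98°
edge 1: e_1 = (+1.71, +1.31);  n_1 = (+0.6081, -0.7938)
edge 2: e_2 = (-0.05, +1.98);  n_2 = (+0.9997, +0.0252)
∠(n_1, n_2) = 53.99°
δ = |180° − 53.99°| = 126.01°
126.01° > 2α = 69.98°  →  invalid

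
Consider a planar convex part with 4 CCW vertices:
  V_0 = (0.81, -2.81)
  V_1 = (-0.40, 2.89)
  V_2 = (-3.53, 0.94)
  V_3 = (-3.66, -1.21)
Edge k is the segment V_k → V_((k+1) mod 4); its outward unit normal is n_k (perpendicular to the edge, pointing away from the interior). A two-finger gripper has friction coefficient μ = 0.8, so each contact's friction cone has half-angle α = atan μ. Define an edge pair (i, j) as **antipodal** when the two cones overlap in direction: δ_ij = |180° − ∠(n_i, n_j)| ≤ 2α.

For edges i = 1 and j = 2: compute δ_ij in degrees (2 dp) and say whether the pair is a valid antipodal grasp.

α = atan 0.8 = 38.66°;  2α = 77.32°
edge 1: e_1 = (-3.13, -1.95);  n_1 = (-0.5288, +0.8488)
edge 2: e_2 = (-0.13, -2.15);  n_2 = (-0.9982, +0.0604)
∠(n_1, n_2) = 54.62°
δ = |180° − 54.62°| = 125.38°
125.38° > 2α = 77.32°  →  invalid

δ = 125.38°, invalid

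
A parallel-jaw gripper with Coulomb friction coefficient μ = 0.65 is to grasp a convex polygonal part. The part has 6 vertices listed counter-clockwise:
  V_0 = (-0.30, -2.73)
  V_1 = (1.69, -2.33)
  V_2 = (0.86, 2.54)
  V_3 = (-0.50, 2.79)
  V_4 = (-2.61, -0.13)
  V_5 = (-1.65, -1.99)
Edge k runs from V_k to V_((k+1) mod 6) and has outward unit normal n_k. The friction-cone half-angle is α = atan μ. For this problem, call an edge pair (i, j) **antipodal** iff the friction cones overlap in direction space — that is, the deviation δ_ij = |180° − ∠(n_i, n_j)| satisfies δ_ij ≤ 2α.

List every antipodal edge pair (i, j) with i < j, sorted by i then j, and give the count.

count = 7; pairs: (0,2), (0,3), (1,3), (1,4), (1,5), (2,4), (2,5)

α = atan 0.65 = 33.02°;  2α = 66.05°
n_0 = (+0.1971, -0.9804)
n_1 = (+0.9858, +0.1680)
n_2 = (+0.1808, +0.9835)
n_3 = (-0.8105, +0.5857)
n_4 = (-0.8886, -0.4586)
n_5 = (-0.4807, -0.8769)
  (0,1): δ = 91.69°  ·
  (0,2): δ = 21.78°  ✓
  (0,3): δ = 42.78°  ✓
  (0,4): δ = 105.93°  ·
  (0,5): δ = 139.91°  ·
  (1,2): δ = 110.09°  ·
  (1,3): δ = 45.52°  ✓
  (1,4): δ = 17.63°  ✓
  (1,5): δ = 51.60°  ✓
  (2,3): δ = 115.44°  ·
  (2,4): δ = 52.28°  ✓
  (2,5): δ = 18.31°  ✓
  (3,4): δ = 116.85°  ·
  (3,5): δ = 82.88°  ·
  (4,5): δ = 146.03°  ·
antipodal pairs: 7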